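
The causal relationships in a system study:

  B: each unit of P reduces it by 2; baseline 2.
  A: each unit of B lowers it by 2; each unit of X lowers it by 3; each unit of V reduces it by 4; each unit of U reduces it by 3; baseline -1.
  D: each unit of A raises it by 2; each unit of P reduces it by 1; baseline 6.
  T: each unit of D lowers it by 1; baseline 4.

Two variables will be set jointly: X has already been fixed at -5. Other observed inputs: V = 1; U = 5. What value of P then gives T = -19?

With X held at -5:
Substituting into the A equation gives A = 4*P - 9.
D becomes 7*P - 12.
This gives T = -7*P + 16.
Solve -7*P + 16 = -19: P = (-19 - 16) / -7 = 5.

P = 5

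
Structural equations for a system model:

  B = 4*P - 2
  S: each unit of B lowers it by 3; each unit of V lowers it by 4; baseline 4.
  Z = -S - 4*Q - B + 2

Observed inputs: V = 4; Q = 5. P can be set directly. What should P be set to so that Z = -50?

P = -5

Substituting into the S equation gives S = -12*P - 6.
Substituting into the Z equation gives Z = 8*P - 10.
Solve 8*P - 10 = -50: P = (-50 + 10) / 8 = -5.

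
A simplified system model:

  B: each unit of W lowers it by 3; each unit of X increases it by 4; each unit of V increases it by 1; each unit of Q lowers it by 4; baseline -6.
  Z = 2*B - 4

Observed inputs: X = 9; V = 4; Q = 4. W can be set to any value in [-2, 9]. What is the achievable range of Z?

Substituting into the B equation gives B = -3*W + 18.
Substituting into the Z equation gives Z = -6*W + 32.
Linear in W, so extremes are at the endpoints: W = -2 gives Z = 44; W = 9 gives Z = -22.

-22 to 44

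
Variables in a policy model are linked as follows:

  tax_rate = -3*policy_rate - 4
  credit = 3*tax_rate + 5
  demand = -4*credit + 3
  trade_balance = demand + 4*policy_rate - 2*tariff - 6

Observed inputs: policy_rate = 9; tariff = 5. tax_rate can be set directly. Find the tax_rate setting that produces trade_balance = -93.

tax_rate = 8

Intervening on tax_rate fixes its value directly, overriding its dependence on policy_rate.
Substituting into the demand equation gives demand = -12*tax_rate - 17.
Substituting into the trade_balance equation gives trade_balance = -12*tax_rate + 3.
Solve -12*tax_rate + 3 = -93: tax_rate = (-93 - 3) / -12 = 8.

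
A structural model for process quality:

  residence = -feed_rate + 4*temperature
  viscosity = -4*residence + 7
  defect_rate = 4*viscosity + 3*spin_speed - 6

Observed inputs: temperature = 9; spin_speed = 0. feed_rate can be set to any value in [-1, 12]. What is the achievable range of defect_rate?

Substituting into the residence equation gives residence = -feed_rate + 36.
This gives viscosity = 4*feed_rate - 137.
So defect_rate = 16*feed_rate - 554.
Linear in feed_rate, so extremes are at the endpoints: feed_rate = -1 gives defect_rate = -570; feed_rate = 12 gives defect_rate = -362.

-570 to -362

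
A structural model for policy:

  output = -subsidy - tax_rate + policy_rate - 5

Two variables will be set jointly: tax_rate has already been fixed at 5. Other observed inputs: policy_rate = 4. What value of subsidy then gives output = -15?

With tax_rate held at 5:
Substituting into the output equation gives output = -subsidy - 6.
Solve -subsidy - 6 = -15: subsidy = (-15 + 6) / -1 = 9.

subsidy = 9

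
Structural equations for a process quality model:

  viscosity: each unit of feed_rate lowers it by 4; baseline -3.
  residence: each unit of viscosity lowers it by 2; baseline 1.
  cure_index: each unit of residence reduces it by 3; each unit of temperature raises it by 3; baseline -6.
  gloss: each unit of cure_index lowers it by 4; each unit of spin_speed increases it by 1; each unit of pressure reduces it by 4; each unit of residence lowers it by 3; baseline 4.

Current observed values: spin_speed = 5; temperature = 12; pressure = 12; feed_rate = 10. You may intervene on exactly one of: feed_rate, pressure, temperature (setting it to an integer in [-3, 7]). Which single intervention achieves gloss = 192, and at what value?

Intervening on feed_rate: with other inputs at their observed values, gloss = 72*feed_rate - 96. Solving for 192 gives feed_rate = 4, within [-3, 7].
Intervening on pressure: gloss = -4*pressure + 672. Reaching 192 requires pressure = 120, outside [-3, 7].
Intervening on temperature: gloss = -12*temperature + 768. Reaching 192 requires temperature = 48, outside [-3, 7].

set feed_rate = 4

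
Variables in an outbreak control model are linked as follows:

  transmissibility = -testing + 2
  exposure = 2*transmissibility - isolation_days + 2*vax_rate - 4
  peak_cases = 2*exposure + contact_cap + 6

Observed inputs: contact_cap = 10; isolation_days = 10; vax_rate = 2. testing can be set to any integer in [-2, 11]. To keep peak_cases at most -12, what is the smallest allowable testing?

Substituting into the exposure equation gives exposure = -2*testing - 6.
Substituting into the peak_cases equation gives peak_cases = -4*testing + 4.
Require -4*testing + 4 ≤ -12, so testing ≥ 4.
The smallest integer in [-2, 11] satisfying this is 4.

testing = 4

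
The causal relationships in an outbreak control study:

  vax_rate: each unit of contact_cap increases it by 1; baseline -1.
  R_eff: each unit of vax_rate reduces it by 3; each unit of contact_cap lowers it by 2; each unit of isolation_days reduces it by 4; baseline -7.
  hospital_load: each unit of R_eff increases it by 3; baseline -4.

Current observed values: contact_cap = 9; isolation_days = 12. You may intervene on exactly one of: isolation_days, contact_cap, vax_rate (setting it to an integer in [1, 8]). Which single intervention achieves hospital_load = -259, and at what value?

set vax_rate = 4

Intervening on isolation_days: hospital_load = -12*isolation_days - 151. Reaching -259 requires isolation_days = 9, outside [1, 8].
Intervening on contact_cap: hospital_load = -15*contact_cap - 160. Reaching -259 requires contact_cap = 33/5, not an integer.
Intervening on vax_rate: with other inputs at their observed values, hospital_load = -9*vax_rate - 223. Solving for -259 gives vax_rate = 4, within [1, 8].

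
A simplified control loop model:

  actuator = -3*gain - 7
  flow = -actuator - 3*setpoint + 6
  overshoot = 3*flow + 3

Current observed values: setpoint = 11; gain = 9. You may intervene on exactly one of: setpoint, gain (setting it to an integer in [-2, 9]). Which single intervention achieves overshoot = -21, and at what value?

Intervening on setpoint: overshoot = -9*setpoint + 123. Reaching -21 requires setpoint = 16, outside [-2, 9].
Intervening on gain: with other inputs at their observed values, overshoot = 9*gain - 57. Solving for -21 gives gain = 4, within [-2, 9].

set gain = 4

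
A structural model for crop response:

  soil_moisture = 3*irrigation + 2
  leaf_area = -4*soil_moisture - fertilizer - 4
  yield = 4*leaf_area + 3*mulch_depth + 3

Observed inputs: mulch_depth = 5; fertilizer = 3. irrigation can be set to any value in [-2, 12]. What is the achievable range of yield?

-618 to 54

Substituting into the leaf_area equation gives leaf_area = -12*irrigation - 15.
This gives yield = -48*irrigation - 42.
Linear in irrigation, so extremes are at the endpoints: irrigation = -2 gives yield = 54; irrigation = 12 gives yield = -618.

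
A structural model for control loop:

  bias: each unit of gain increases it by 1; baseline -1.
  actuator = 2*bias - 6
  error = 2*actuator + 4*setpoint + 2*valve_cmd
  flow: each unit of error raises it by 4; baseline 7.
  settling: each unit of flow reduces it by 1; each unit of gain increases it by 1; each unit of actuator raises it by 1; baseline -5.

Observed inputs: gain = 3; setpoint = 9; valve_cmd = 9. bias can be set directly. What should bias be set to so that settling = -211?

Intervening on bias fixes its value directly, overriding its dependence on gain.
Substituting into the error equation gives error = 4*bias + 42.
Substituting into the flow equation gives flow = 16*bias + 175.
Substituting into the settling equation gives settling = -14*bias - 183.
Solve -14*bias - 183 = -211: bias = (-211 + 183) / -14 = 2.

bias = 2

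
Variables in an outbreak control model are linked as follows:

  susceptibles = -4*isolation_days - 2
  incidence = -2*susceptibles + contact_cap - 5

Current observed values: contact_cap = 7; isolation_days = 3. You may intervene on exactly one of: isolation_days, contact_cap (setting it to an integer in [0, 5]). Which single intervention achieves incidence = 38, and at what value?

Intervening on isolation_days: with other inputs at their observed values, incidence = 8*isolation_days + 6. Solving for 38 gives isolation_days = 4, within [0, 5].
Intervening on contact_cap: incidence = contact_cap + 23. Reaching 38 requires contact_cap = 15, outside [0, 5].

set isolation_days = 4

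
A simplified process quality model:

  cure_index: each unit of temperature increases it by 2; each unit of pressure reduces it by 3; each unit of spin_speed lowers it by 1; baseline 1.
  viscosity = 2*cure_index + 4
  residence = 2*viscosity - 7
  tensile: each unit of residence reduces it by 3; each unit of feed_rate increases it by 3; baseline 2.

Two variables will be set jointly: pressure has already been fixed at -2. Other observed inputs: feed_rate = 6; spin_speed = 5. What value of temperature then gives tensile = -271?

With pressure held at -2:
Substituting into the cure_index equation gives cure_index = 2*temperature + 2.
Substituting into the viscosity equation gives viscosity = 4*temperature + 8.
residence becomes 8*temperature + 9.
This gives tensile = -24*temperature - 7.
Solve -24*temperature - 7 = -271: temperature = (-271 + 7) / -24 = 11.

temperature = 11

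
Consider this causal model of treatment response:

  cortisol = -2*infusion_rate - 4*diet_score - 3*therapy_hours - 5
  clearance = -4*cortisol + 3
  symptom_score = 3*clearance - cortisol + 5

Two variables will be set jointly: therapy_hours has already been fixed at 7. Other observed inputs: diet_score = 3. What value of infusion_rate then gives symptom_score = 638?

With therapy_hours held at 7:
Substituting into the cortisol equation gives cortisol = -2*infusion_rate - 38.
This gives clearance = 8*infusion_rate + 155.
So symptom_score = 26*infusion_rate + 508.
Solve 26*infusion_rate + 508 = 638: infusion_rate = (638 - 508) / 26 = 5.

infusion_rate = 5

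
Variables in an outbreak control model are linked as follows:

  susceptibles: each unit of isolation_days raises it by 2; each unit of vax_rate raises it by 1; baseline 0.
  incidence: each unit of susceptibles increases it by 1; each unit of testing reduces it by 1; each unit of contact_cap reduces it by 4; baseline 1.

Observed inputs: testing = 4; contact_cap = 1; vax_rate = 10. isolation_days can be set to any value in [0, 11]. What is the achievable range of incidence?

Substituting into the susceptibles equation gives susceptibles = 2*isolation_days + 10.
So incidence = 2*isolation_days + 3.
Linear in isolation_days, so extremes are at the endpoints: isolation_days = 0 gives incidence = 3; isolation_days = 11 gives incidence = 25.

3 to 25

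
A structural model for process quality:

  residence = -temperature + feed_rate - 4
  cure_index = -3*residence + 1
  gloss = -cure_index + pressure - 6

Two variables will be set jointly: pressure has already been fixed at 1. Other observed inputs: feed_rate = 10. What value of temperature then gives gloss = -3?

With pressure held at 1:
Substituting into the residence equation gives residence = -temperature + 6.
Substituting into the cure_index equation gives cure_index = 3*temperature - 17.
So gloss = -3*temperature + 12.
Solve -3*temperature + 12 = -3: temperature = (-3 - 12) / -3 = 5.

temperature = 5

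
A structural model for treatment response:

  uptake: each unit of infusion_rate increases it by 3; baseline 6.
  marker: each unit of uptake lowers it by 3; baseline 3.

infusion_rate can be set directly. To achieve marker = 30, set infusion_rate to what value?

Substituting into the marker equation gives marker = -9*infusion_rate - 15.
Solve -9*infusion_rate - 15 = 30: infusion_rate = (30 + 15) / -9 = -5.

infusion_rate = -5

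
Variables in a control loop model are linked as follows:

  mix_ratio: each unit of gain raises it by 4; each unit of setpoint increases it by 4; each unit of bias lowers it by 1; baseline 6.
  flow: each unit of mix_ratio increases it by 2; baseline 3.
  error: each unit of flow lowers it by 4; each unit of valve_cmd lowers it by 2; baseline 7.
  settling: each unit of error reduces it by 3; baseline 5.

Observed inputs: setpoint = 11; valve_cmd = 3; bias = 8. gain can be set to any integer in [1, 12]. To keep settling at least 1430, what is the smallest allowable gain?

gain = 4

Substituting into the mix_ratio equation gives mix_ratio = 4*gain + 42.
flow becomes 8*gain + 87.
error becomes -32*gain - 347.
Substituting into the settling equation gives settling = 96*gain + 1046.
Require 96*gain + 1046 ≥ 1430, so gain ≥ 4.
The smallest integer in [1, 12] satisfying this is 4.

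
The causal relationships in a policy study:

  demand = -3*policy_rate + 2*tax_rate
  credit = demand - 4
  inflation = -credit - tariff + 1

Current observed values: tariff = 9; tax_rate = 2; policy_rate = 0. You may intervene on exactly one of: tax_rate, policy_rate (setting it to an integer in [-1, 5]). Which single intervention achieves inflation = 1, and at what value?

set policy_rate = 3

Intervening on tax_rate: inflation = -2*tax_rate - 4. Reaching 1 requires tax_rate = -5/2, not an integer.
Intervening on policy_rate: with other inputs at their observed values, inflation = 3*policy_rate - 8. Solving for 1 gives policy_rate = 3, within [-1, 5].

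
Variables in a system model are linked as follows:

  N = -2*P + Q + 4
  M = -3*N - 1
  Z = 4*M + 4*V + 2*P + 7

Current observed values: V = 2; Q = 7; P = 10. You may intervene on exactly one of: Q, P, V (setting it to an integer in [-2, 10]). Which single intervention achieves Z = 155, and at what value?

set V = 6

Intervening on Q: Z = -12*Q + 223. Reaching 155 requires Q = 17/3, not an integer.
Intervening on P: Z = 26*P - 121. Reaching 155 requires P = 138/13, not an integer.
Intervening on V: with other inputs at their observed values, Z = 4*V + 131. Solving for 155 gives V = 6, within [-2, 10].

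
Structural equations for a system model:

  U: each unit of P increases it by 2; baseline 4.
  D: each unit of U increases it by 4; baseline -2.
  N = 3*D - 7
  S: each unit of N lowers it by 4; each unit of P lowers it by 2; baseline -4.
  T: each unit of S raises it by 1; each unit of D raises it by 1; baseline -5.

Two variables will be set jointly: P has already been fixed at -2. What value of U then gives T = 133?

U = -2

With P held at -2:
Intervening on U fixes its value directly, overriding its dependence on P.
Substituting into the N equation gives N = 12*U - 13.
Substituting into the S equation gives S = -48*U + 52.
So T = -44*U + 45.
Solve -44*U + 45 = 133: U = (133 - 45) / -44 = -2.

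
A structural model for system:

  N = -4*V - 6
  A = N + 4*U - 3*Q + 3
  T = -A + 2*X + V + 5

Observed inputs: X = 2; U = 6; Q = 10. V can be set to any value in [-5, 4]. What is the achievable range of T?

Substituting into the A equation gives A = -4*V - 9.
Substituting into the T equation gives T = 5*V + 18.
Linear in V, so extremes are at the endpoints: V = -5 gives T = -7; V = 4 gives T = 38.

-7 to 38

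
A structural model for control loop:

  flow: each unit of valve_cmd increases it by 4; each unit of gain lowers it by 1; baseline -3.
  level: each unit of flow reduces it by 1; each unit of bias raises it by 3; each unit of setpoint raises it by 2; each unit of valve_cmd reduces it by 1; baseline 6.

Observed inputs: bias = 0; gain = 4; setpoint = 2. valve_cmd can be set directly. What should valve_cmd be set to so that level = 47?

Substituting into the flow equation gives flow = 4*valve_cmd - 7.
So level = -5*valve_cmd + 17.
Solve -5*valve_cmd + 17 = 47: valve_cmd = (47 - 17) / -5 = -6.

valve_cmd = -6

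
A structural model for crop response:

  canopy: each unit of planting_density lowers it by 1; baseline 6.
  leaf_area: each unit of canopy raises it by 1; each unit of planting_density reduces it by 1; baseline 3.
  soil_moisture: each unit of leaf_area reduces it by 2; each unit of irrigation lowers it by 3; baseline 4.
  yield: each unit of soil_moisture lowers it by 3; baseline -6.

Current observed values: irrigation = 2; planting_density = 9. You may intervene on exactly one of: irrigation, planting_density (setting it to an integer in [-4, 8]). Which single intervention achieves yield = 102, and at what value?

Intervening on irrigation: yield = 9*irrigation - 72. Reaching 102 requires irrigation = 58/3, not an integer.
Intervening on planting_density: with other inputs at their observed values, yield = -12*planting_density + 54. Solving for 102 gives planting_density = -4, within [-4, 8].

set planting_density = -4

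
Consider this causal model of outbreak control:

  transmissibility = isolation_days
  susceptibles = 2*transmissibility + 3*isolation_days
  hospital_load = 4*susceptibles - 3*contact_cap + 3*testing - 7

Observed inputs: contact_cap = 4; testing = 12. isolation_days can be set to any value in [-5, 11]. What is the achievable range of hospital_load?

-83 to 237

Substituting into the susceptibles equation gives susceptibles = 5*isolation_days.
So hospital_load = 20*isolation_days + 17.
Linear in isolation_days, so extremes are at the endpoints: isolation_days = -5 gives hospital_load = -83; isolation_days = 11 gives hospital_load = 237.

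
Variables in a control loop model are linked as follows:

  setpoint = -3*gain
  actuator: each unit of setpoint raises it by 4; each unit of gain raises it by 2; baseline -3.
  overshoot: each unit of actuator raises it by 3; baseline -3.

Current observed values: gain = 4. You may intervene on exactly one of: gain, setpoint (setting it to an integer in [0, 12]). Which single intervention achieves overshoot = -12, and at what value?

set gain = 0

Intervening on gain: with other inputs at their observed values, overshoot = -30*gain - 12. Solving for -12 gives gain = 0, within [0, 12].
Intervening on setpoint: overshoot = 12*setpoint + 12. Reaching -12 requires setpoint = -2, outside [0, 12].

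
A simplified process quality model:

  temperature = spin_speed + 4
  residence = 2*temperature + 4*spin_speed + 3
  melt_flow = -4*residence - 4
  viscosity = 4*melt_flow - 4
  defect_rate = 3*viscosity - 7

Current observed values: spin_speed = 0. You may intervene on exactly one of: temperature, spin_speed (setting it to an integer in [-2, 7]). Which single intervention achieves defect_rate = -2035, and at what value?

set spin_speed = 5

Intervening on temperature: defect_rate = -96*temperature - 211. Reaching -2035 requires temperature = 19, outside [-2, 7].
Intervening on spin_speed: with other inputs at their observed values, defect_rate = -288*spin_speed - 595. Solving for -2035 gives spin_speed = 5, within [-2, 7].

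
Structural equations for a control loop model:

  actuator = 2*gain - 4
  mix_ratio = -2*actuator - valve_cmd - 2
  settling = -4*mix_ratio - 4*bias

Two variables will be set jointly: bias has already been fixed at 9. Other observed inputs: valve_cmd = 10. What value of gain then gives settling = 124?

gain = 9

With bias held at 9:
Substituting into the mix_ratio equation gives mix_ratio = -4*gain - 4.
This gives settling = 16*gain - 20.
Solve 16*gain - 20 = 124: gain = (124 + 20) / 16 = 9.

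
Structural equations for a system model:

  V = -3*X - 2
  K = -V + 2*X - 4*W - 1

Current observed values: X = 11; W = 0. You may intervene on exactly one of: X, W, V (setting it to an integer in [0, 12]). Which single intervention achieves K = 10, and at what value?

Intervening on X: K = 5*X + 1. Reaching 10 requires X = 9/5, not an integer.
Intervening on W: K = -4*W + 56. Reaching 10 requires W = 23/2, not an integer.
Intervening on V: with other inputs at their observed values, K = -V + 21. Solving for 10 gives V = 11, within [0, 12].

set V = 11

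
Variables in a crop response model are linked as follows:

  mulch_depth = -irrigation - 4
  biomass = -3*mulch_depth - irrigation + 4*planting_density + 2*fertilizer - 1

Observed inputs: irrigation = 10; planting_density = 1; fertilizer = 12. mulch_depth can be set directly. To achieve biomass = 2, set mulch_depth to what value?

Intervening on mulch_depth fixes its value directly, overriding its dependence on irrigation.
Substituting into the biomass equation gives biomass = -3*mulch_depth + 17.
Solve -3*mulch_depth + 17 = 2: mulch_depth = (2 - 17) / -3 = 5.

mulch_depth = 5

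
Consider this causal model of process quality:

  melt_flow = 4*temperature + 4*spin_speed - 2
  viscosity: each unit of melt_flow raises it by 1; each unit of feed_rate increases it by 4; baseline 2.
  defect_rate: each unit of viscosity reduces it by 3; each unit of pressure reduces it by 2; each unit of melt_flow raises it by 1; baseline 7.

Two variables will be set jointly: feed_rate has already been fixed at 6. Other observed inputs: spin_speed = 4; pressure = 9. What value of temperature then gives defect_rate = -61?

With feed_rate held at 6:
Substituting into the melt_flow equation gives melt_flow = 4*temperature + 14.
Substituting into the viscosity equation gives viscosity = 4*temperature + 40.
Substituting into the defect_rate equation gives defect_rate = -8*temperature - 117.
Solve -8*temperature - 117 = -61: temperature = (-61 + 117) / -8 = -7.

temperature = -7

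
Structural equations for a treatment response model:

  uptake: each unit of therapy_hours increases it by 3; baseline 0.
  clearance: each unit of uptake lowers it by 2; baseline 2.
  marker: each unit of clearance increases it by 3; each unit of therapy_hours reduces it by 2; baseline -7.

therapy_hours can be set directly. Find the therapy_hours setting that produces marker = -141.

Substituting into the clearance equation gives clearance = -6*therapy_hours + 2.
So marker = -20*therapy_hours - 1.
Solve -20*therapy_hours - 1 = -141: therapy_hours = (-141 + 1) / -20 = 7.

therapy_hours = 7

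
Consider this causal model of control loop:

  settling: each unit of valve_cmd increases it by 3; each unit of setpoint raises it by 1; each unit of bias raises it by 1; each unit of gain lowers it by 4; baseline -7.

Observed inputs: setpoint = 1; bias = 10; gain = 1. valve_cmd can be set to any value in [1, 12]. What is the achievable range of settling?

Substituting into the settling equation gives settling = 3*valve_cmd.
Linear in valve_cmd, so extremes are at the endpoints: valve_cmd = 1 gives settling = 3; valve_cmd = 12 gives settling = 36.

3 to 36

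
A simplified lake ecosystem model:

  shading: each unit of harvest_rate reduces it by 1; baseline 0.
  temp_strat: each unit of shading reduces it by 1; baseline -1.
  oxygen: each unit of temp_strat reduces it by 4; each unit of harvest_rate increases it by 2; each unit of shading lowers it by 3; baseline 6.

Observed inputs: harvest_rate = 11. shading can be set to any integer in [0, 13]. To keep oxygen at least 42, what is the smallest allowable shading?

shading = 10

Intervening on shading fixes its value directly, overriding its dependence on harvest_rate.
Substituting into the oxygen equation gives oxygen = shading + 32.
Require shading + 32 ≥ 42, so shading ≥ 10.
The smallest integer in [0, 13] satisfying this is 10.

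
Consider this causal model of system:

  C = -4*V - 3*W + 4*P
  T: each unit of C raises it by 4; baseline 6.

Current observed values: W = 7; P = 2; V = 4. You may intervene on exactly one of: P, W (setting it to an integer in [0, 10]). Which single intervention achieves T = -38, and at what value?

Intervening on P: T = 16*P - 142. Reaching -38 requires P = 13/2, not an integer.
Intervening on W: with other inputs at their observed values, T = -12*W - 26. Solving for -38 gives W = 1, within [0, 10].

set W = 1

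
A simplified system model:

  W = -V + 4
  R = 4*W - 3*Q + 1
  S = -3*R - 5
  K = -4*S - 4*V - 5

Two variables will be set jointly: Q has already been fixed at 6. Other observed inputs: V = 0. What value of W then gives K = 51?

With Q held at 6:
Intervening on W fixes its value directly, overriding its dependence on V.
Substituting into the R equation gives R = 4*W - 17.
Substituting into the S equation gives S = -12*W + 46.
Substituting into the K equation gives K = 48*W - 189.
Solve 48*W - 189 = 51: W = (51 + 189) / 48 = 5.

W = 5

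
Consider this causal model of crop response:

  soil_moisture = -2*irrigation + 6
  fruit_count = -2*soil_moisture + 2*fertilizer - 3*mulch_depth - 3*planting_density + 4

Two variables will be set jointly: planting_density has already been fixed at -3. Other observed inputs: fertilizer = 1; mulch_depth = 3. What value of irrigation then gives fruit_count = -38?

With planting_density held at -3:
Substituting into the fruit_count equation gives fruit_count = 4*irrigation - 6.
Solve 4*irrigation - 6 = -38: irrigation = (-38 + 6) / 4 = -8.

irrigation = -8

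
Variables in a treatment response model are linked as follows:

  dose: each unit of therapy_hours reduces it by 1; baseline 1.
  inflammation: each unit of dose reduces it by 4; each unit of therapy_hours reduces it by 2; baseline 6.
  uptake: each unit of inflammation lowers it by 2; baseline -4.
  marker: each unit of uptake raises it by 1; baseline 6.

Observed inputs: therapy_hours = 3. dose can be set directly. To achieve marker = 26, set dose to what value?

Intervening on dose fixes its value directly, overriding its dependence on therapy_hours.
Substituting into the inflammation equation gives inflammation = -4*dose.
This gives uptake = 8*dose - 4.
This gives marker = 8*dose + 2.
Solve 8*dose + 2 = 26: dose = (26 - 2) / 8 = 3.

dose = 3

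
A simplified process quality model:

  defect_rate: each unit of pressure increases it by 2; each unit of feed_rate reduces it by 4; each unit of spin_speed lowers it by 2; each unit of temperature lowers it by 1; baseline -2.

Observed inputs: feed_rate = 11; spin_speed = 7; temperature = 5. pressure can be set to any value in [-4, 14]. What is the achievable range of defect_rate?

-73 to -37

Substituting into the defect_rate equation gives defect_rate = 2*pressure - 65.
Linear in pressure, so extremes are at the endpoints: pressure = -4 gives defect_rate = -73; pressure = 14 gives defect_rate = -37.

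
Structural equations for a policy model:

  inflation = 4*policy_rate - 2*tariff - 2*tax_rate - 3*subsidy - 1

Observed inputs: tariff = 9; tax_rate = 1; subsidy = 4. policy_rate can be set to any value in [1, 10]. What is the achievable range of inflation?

-29 to 7

Substituting into the inflation equation gives inflation = 4*policy_rate - 33.
Linear in policy_rate, so extremes are at the endpoints: policy_rate = 1 gives inflation = -29; policy_rate = 10 gives inflation = 7.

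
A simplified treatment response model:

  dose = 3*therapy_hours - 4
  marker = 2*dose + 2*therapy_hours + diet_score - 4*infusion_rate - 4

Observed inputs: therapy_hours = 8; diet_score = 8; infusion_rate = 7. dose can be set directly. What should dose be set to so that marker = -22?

Intervening on dose fixes its value directly, overriding its dependence on therapy_hours.
Substituting into the marker equation gives marker = 2*dose - 8.
Solve 2*dose - 8 = -22: dose = (-22 + 8) / 2 = -7.

dose = -7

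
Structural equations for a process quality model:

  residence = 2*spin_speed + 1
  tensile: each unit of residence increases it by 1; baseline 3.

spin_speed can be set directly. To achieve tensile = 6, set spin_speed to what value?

spin_speed = 1

Substituting into the tensile equation gives tensile = 2*spin_speed + 4.
Solve 2*spin_speed + 4 = 6: spin_speed = (6 - 4) / 2 = 1.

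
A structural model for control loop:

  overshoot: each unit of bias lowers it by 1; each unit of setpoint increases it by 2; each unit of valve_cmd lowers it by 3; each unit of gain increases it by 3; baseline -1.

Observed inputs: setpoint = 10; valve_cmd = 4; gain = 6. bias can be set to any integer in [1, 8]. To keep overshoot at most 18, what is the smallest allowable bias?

Substituting into the overshoot equation gives overshoot = -bias + 25.
Require -bias + 25 ≤ 18, so bias ≥ 7.
The smallest integer in [1, 8] satisfying this is 7.

bias = 7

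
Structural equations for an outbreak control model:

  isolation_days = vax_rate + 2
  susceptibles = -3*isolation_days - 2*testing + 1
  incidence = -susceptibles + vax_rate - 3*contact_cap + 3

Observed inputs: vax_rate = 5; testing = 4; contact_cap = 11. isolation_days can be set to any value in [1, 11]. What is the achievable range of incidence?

Intervening on isolation_days fixes its value directly, overriding its dependence on vax_rate.
Substituting into the susceptibles equation gives susceptibles = -3*isolation_days - 7.
Substituting into the incidence equation gives incidence = 3*isolation_days - 18.
Linear in isolation_days, so extremes are at the endpoints: isolation_days = 1 gives incidence = -15; isolation_days = 11 gives incidence = 15.

-15 to 15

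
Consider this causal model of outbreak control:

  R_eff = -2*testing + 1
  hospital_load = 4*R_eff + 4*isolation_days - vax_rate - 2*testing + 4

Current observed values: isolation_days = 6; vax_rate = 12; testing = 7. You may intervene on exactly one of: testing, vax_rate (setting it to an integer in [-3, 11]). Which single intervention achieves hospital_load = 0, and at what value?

Intervening on testing: with other inputs at their observed values, hospital_load = -10*testing + 20. Solving for 0 gives testing = 2, within [-3, 11].
Intervening on vax_rate: hospital_load = -vax_rate - 38. Reaching 0 requires vax_rate = -38, outside [-3, 11].

set testing = 2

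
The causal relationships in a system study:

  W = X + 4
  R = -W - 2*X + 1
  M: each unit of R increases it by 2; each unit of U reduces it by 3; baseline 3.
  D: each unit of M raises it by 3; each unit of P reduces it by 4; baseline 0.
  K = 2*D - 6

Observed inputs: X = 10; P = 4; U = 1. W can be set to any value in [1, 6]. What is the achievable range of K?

-338 to -278

Intervening on W fixes its value directly, overriding its dependence on X.
Substituting into the R equation gives R = -W - 19.
Substituting into the M equation gives M = -2*W - 38.
So D = -6*W - 130.
Substituting into the K equation gives K = -12*W - 266.
Linear in W, so extremes are at the endpoints: W = 1 gives K = -278; W = 6 gives K = -338.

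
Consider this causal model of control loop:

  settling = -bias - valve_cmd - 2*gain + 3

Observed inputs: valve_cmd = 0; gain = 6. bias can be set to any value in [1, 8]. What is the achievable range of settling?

Substituting into the settling equation gives settling = -bias - 9.
Linear in bias, so extremes are at the endpoints: bias = 1 gives settling = -10; bias = 8 gives settling = -17.

-17 to -10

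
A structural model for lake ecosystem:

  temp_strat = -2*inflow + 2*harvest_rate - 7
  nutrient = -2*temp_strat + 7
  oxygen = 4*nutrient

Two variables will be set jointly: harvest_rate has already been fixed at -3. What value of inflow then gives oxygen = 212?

inflow = 5

With harvest_rate held at -3:
Substituting into the temp_strat equation gives temp_strat = -2*inflow - 13.
This gives nutrient = 4*inflow + 33.
So oxygen = 16*inflow + 132.
Solve 16*inflow + 132 = 212: inflow = (212 - 132) / 16 = 5.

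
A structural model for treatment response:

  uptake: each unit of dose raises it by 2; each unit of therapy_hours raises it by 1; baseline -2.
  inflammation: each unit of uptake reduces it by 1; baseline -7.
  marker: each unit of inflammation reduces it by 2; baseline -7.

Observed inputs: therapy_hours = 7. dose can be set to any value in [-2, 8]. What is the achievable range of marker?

9 to 49

Substituting into the uptake equation gives uptake = 2*dose + 5.
Substituting into the inflammation equation gives inflammation = -2*dose - 12.
Substituting into the marker equation gives marker = 4*dose + 17.
Linear in dose, so extremes are at the endpoints: dose = -2 gives marker = 9; dose = 8 gives marker = 49.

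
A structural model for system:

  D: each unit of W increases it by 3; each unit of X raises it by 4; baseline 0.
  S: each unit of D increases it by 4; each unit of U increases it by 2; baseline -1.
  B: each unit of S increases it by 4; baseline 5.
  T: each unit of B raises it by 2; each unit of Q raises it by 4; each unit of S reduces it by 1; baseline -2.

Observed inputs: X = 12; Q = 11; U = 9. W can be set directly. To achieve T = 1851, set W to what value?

W = 4

Substituting into the D equation gives D = 3*W + 48.
Substituting into the S equation gives S = 12*W + 209.
This gives B = 48*W + 841.
Substituting into the T equation gives T = 84*W + 1515.
Solve 84*W + 1515 = 1851: W = (1851 - 1515) / 84 = 4.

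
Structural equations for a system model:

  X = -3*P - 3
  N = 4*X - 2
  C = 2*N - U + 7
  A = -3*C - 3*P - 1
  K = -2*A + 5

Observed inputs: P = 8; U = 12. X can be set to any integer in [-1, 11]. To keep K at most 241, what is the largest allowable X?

Intervening on X fixes its value directly, overriding its dependence on P.
Substituting into the C equation gives C = 8*X - 9.
Substituting into the A equation gives A = -24*X + 2.
Substituting into the K equation gives K = 48*X + 1.
Require 48*X + 1 ≤ 241, so X ≤ 5.
The largest integer in [-1, 11] satisfying this is 5.

X = 5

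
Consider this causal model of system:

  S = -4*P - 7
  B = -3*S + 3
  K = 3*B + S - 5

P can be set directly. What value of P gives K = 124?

Substituting into the B equation gives B = 12*P + 24.
Substituting into the K equation gives K = 32*P + 60.
Solve 32*P + 60 = 124: P = (124 - 60) / 32 = 2.

P = 2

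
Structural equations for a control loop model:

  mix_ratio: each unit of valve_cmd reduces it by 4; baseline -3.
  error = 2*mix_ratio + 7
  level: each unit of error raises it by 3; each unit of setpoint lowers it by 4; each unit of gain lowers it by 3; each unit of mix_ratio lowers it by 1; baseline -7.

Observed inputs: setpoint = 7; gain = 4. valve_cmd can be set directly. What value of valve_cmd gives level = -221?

valve_cmd = 9

Substituting into the error equation gives error = -8*valve_cmd + 1.
So level = -20*valve_cmd - 41.
Solve -20*valve_cmd - 41 = -221: valve_cmd = (-221 + 41) / -20 = 9.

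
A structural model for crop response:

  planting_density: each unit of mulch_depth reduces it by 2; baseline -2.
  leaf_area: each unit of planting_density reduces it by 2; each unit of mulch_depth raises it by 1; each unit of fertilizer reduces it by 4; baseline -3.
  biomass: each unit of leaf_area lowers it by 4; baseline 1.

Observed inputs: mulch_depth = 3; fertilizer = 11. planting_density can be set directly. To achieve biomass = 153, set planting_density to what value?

planting_density = -3

Intervening on planting_density fixes its value directly, overriding its dependence on mulch_depth.
Substituting into the leaf_area equation gives leaf_area = -2*planting_density - 44.
So biomass = 8*planting_density + 177.
Solve 8*planting_density + 177 = 153: planting_density = (153 - 177) / 8 = -3.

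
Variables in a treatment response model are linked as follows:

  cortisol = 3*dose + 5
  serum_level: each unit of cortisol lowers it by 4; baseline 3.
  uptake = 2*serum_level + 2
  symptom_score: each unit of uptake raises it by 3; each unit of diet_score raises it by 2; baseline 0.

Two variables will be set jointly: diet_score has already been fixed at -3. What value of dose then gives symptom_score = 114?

With diet_score held at -3:
Substituting into the serum_level equation gives serum_level = -12*dose - 17.
Substituting into the uptake equation gives uptake = -24*dose - 32.
Substituting into the symptom_score equation gives symptom_score = -72*dose - 102.
Solve -72*dose - 102 = 114: dose = (114 + 102) / -72 = -3.

dose = -3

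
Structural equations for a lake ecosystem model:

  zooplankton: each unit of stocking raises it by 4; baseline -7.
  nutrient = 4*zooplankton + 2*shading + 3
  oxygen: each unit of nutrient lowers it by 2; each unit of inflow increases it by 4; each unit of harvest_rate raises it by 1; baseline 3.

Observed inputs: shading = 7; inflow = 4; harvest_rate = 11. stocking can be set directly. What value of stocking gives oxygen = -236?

Substituting into the nutrient equation gives nutrient = 16*stocking - 11.
Substituting into the oxygen equation gives oxygen = -32*stocking + 52.
Solve -32*stocking + 52 = -236: stocking = (-236 - 52) / -32 = 9.

stocking = 9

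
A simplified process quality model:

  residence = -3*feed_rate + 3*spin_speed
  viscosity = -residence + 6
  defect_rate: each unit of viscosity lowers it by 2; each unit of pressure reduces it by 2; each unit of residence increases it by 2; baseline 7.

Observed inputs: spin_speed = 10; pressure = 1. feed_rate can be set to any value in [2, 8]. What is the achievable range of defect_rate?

17 to 89

Substituting into the residence equation gives residence = -3*feed_rate + 30.
Substituting into the viscosity equation gives viscosity = 3*feed_rate - 24.
This gives defect_rate = -12*feed_rate + 113.
Linear in feed_rate, so extremes are at the endpoints: feed_rate = 2 gives defect_rate = 89; feed_rate = 8 gives defect_rate = 17.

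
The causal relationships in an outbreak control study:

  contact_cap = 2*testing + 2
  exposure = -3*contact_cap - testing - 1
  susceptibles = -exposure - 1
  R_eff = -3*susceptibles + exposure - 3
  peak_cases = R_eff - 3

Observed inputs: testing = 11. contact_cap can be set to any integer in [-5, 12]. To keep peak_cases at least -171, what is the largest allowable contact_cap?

contact_cap = 10

Intervening on contact_cap fixes its value directly, overriding its dependence on testing.
Substituting into the exposure equation gives exposure = -3*contact_cap - 12.
susceptibles becomes 3*contact_cap + 11.
R_eff becomes -12*contact_cap - 48.
Substituting into the peak_cases equation gives peak_cases = -12*contact_cap - 51.
Require -12*contact_cap - 51 ≥ -171, so contact_cap ≤ 10.
The largest integer in [-5, 12] satisfying this is 10.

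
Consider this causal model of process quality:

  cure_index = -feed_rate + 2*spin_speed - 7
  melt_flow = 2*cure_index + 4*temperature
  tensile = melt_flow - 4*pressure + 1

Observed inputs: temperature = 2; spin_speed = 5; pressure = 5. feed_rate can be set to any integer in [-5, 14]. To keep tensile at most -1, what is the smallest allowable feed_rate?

Substituting into the cure_index equation gives cure_index = -feed_rate + 3.
melt_flow becomes -2*feed_rate + 14.
Substituting into the tensile equation gives tensile = -2*feed_rate - 5.
Require -2*feed_rate - 5 ≤ -1, so feed_rate ≥ -2.
The smallest integer in [-5, 14] satisfying this is -2.

feed_rate = -2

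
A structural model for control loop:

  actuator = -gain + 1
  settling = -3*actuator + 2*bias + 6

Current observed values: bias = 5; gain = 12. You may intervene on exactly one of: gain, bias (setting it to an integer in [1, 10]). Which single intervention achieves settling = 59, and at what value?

Intervening on gain: settling = 3*gain + 13. Reaching 59 requires gain = 46/3, not an integer.
Intervening on bias: with other inputs at their observed values, settling = 2*bias + 39. Solving for 59 gives bias = 10, within [1, 10].

set bias = 10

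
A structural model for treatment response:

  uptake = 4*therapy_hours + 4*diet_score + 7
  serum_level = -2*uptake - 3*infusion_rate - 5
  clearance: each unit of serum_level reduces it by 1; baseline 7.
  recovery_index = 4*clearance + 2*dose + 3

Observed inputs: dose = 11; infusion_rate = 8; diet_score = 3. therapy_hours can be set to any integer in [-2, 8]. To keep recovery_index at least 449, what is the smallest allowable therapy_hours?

therapy_hours = 4

Substituting into the uptake equation gives uptake = 4*therapy_hours + 19.
This gives serum_level = -8*therapy_hours - 67.
Substituting into the clearance equation gives clearance = 8*therapy_hours + 74.
Substituting into the recovery_index equation gives recovery_index = 32*therapy_hours + 321.
Require 32*therapy_hours + 321 ≥ 449, so therapy_hours ≥ 4.
The smallest integer in [-2, 8] satisfying this is 4.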